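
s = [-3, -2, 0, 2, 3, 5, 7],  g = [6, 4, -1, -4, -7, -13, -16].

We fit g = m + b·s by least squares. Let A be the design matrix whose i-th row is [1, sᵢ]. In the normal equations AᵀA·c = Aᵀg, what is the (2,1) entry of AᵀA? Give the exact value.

Row 2 ↔ basis s, column 1 ↔ basis 1, so (AᵀA)_{2,1} = Σᵢ s = (-3)·(1) + (-2)·(1) + (0)·(1) + (2)·(1) + (3)·(1) + (5)·(1) + (7)·(1) = 12.

12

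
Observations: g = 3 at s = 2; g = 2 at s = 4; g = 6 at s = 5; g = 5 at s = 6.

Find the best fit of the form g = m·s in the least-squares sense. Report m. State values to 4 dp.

m = 0.9136

Compute the Gram sums: Σs·s = 81.
For Mᵀg: Σs·g = 74.
So MᵀM·[m]ᵀ = Mᵀg: [[81]]·[m]ᵀ = [74]ᵀ.
Hence m = 74 / 81 ≈ 0.91358.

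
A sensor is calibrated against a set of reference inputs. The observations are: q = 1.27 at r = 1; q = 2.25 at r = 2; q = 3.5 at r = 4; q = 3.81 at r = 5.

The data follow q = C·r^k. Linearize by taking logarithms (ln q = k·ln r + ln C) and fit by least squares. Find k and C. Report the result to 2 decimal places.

With ln qᵢ as the transformed response and ln rᵢ as the regressor:
Σln r = 3.6889, Σ(ln r)² = 4.9926, Σln q = 3.6403, Σln r·ln q = 4.4516.
Equations: 4.9926·k + 3.6889·ln C = 4.4516;  3.6889·k + 4·ln C = 3.6403.
Δ = 4.9926·4 − (3.6889)² = 6.3624; k = (4.4516·4 − 3.6889·3.6403)/6.3624 = 0.68806, ln C = (4.9926·3.6403 − 3.6889·4.4516)/6.3624 = 0.27554, so C = exp(0.27554) = 1.31724.

k = 0.69, C = 1.32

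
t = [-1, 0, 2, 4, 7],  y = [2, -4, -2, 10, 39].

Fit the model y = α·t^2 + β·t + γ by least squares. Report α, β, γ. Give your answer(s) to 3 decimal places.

α = 1.096, β = -1.714, γ = -2.230

From the data, Σt^2·t^2 = 2674, Σt^2·t = 414, Σt^2 = 70, Σt·t = 70, Σt = 12, Σ1 = 5.
And Σt^2·y = 2065, Σt·y = 307, Σy = 45.
Solving the 3×3 system (Gaussian elimination) gives α = 6355/5798, β = -4970/2899, γ = -6466/2899.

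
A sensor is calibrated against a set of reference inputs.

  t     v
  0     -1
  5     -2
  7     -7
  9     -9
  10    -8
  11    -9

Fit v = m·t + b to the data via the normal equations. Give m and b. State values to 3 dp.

m = -0.817, b = -0.280

The normal equations are: 376·m + 42·b = -319;  42·m + 6·b = -36.
(Σt·t = 376, Σt = 42, Σ1 = 6, Σt·v = -319, Σv = -36.)
Eliminating b: 6·(row 1) − 42·(row 2) gives 492·m = 6·(-319) − 42·(-36) = -402, so m = -67/82.
Then b = ((-36) − 42·(-67/82))/6 = -23/82.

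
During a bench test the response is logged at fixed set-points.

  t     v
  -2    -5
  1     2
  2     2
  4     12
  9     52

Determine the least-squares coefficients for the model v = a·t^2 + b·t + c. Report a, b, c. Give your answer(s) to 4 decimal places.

Entries of XᵀX: Σt^2·t^2 = 6850, Σt^2·t = 794, Σt^2 = 106, Σt·t = 106, Σt = 14, Σ1 = 5.
Moment sums: Σt^2·v = 4394, Σt·v = 532, Σv = 63.
Normal equations: [[6850, 794, 106]; [794, 106, 14]; [106, 14, 5]]·[a, b, c]ᵀ = [4394, 532, 63]ᵀ.
Solving the 3×3 system (Gaussian elimination) gives a = 11457/25108, b = 48383/25108, c = -15500/6277.

a = 0.4563, b = 1.9270, c = -2.4693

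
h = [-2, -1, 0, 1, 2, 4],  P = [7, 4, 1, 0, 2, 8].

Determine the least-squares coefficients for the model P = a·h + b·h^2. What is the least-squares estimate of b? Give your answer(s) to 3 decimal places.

b = 0.934

Entries of AᵀA: Σh·h = 26, Σh·h^2 = 64, Σh^2·h^2 = 290.
Moment sums: Σh·P = 18, Σh^2·P = 168.
So AᵀA·[a, b]ᵀ = AᵀP: [[26, 64]; [64, 290]]·[a, b]ᵀ = [18, 168]ᵀ.
Determinant 26·290 − 64² = 3444.
a = (18·290 − 64·168)/3444 = -461/287; b = (26·168 − 64·18)/3444 = 268/287.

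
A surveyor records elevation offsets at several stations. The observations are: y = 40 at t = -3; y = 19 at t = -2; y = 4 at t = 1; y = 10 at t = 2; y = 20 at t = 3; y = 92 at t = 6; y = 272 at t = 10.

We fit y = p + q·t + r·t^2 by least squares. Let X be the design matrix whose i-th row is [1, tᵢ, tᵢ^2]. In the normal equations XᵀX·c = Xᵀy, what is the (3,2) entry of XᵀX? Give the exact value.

1217

Row 3 ↔ basis t^2, column 2 ↔ basis t, so (XᵀX)_{3,2} = Σᵢ (t^2)·(t) = (9)·(-3) + (4)·(-2) + (1)·(1) + (4)·(2) + (9)·(3) + (36)·(6) + (100)·(10) = 1217.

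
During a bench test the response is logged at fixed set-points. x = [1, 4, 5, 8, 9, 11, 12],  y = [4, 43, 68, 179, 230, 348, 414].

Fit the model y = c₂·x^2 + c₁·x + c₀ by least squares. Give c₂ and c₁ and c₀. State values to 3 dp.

Sums needed: Σx^2·x^2 = 46916, Σx^2·x = 4490, Σx^2 = 452, Σx·x = 452, Σx = 50, Σ1 = 7.
Moment sums: Σx^2·y = 134202, Σx·y = 12814, Σy = 1286.
AᵀA·[c₂, c₁, c₀]ᵀ = Aᵀy becomes [[46916, 4490, 452]; [4490, 452, 50]; [452, 50, 7]]·[c₂, c₁, c₀]ᵀ = [134202, 12814, 1286]ᵀ.
Solving the 3×3 system (Gaussian elimination) gives c₂ = 483641/158529, c₁ = -367817/158529, c₀ = 173972/52843.

c₂ = 3.051, c₁ = -2.320, c₀ = 3.292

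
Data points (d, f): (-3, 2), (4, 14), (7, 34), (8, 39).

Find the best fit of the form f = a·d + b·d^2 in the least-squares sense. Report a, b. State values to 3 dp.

The normal system AᵀA·[a, b]ᵀ = Aᵀf is [[138, 892]; [892, 6834]]·[a, b]ᵀ = [600, 4404]ᵀ.
det = 138·6834 − 892² = 147428.
a = (600·6834 − 892·4404)/147428 = 43008/36857; b = (138·4404 − 892·600)/147428 = 18138/36857.

a = 1.167, b = 0.492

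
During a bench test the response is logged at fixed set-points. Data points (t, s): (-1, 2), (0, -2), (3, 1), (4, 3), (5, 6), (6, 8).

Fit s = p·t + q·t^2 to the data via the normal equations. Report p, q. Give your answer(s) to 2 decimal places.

p = -0.80, q = 0.37

Entries of MᵀM: Σt·t = 87, Σt·t^2 = 431, Σt^2·t^2 = 2259.
And Σt·s = 91, Σt^2·s = 497.
Normal equations: [[87, 431]; [431, 2259]]·[p, q]ᵀ = [91, 497]ᵀ.
det = 87·2259 − 431² = 10772.
p = (91·2259 − 431·497)/10772 = -4319/5386; q = (87·497 − 431·91)/10772 = 2009/5386.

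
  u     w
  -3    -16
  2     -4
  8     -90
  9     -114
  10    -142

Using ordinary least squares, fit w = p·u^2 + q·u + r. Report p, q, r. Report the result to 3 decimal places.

With design matrix A, AᵀA = [[20754, 2222, 258]; [2222, 258, 26]; [258, 26, 5]] and Aᵀw = [-29354, -3126, -366]ᵀ.
Solving the 3×3 system (Gaussian elimination) gives p = -32651/21668, q = 18325/21668, r = 851/5417.

p = -1.507, q = 0.846, r = 0.157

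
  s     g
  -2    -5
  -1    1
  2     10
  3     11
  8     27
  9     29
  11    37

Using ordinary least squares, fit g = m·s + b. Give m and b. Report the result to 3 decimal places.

m = 3.053, b = 2.629

Forming AᵀA = [[284, 30]; [30, 7]] and Aᵀg = [946, 110]ᵀ gives AᵀA·[m, b]ᵀ = Aᵀg.
Eliminating b: 7·(row 1) − 30·(row 2) gives 1088·m = 7·946 − 30·110 = 3322, so m = 1661/544.
Then b = (110 − 30·(1661/544))/7 = 715/272.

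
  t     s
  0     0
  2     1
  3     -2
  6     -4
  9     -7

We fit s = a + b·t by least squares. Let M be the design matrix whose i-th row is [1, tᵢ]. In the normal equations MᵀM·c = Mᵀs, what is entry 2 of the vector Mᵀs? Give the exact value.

-91

Entry 2 ↔ basis t, so (Mᵀs)_{2} = Σᵢ (t)·sᵢ = (0)·(0) + (2)·(1) + (3)·(-2) + (6)·(-4) + (9)·(-7) = -91.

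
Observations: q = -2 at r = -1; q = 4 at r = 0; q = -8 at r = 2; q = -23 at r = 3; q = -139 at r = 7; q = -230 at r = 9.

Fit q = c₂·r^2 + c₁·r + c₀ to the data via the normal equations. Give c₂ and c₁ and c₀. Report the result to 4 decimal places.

c₂ = -2.9158, c₁ = 0.3353, c₀ = 2.5271

With design matrix X, XᵀX = [[9060, 1106, 144]; [1106, 144, 20]; [144, 20, 6]] and Xᵀq = [-25682, -3126, -398]ᵀ.
Solving the 3×3 system (Gaussian elimination) gives c₂ = -30251/10375, c₁ = 3479/10375, c₀ = 26219/10375.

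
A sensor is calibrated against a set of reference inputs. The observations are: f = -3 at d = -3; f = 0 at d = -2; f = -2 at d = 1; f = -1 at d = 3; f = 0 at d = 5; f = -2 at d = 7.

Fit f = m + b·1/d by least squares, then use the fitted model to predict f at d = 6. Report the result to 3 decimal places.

Setting ∂/∂m … = 0 gives: 6·m + (59/70)·b = -8;  (59/70)·m + (67589/44100)·b = -34/21.
Δ = 6·(67589/44100) − (59/70)² = 24947/2940.
m = ((-8)·(67589/44100) − (59/70)·(-34/21))/(24947/2940) = -36964/28785; b = (6·(-34/21) − (59/70)·(-8))/(24947/2940) = -672/1919.
At d = 6: f̂ = (-36964/28785)·(1) + (-672/1919)·(1/6) = -38644/28785.

f̂ = -1.343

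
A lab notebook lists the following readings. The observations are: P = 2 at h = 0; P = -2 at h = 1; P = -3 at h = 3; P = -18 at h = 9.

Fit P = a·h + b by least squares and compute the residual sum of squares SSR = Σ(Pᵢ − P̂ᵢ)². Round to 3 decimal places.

SSR = 5.672

Normal-equation sums: Σh·h = 91, Σh = 13, Σ1 = 4.
Moment sums: Σh·P = -173, ΣP = -21.
Normal equations: [[91, 13]; [13, 4]]·[a, b]ᵀ = [-173, -21]ᵀ.
Eliminating b: 4·(row 1) − 13·(row 2) gives 195·a = 4·(-173) − 13·(-21) = -419, so a = -419/195.
Then b = ((-21) − 13·(-419/195))/4 = 26/15.
Residuals: 4/15, -103/65, 334/195, -77/195; SSR = 1106/195.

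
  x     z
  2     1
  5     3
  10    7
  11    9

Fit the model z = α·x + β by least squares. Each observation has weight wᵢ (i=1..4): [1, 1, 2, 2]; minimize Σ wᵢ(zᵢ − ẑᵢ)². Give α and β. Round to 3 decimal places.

α = 0.861, β = -1.033

Entries of AᵀWA: Σwᵢ·x·x = 471, Σwᵢ·x = 49, Σwᵢ·1 = 6.
Moment sums: Σwᵢ·x·z = 355, Σwᵢ·z = 36.
Δ = 471·6 − 49² = 425.
α = (355·6 − 49·36)/425 = 366/425; β = (471·36 − 49·355)/425 = -439/425.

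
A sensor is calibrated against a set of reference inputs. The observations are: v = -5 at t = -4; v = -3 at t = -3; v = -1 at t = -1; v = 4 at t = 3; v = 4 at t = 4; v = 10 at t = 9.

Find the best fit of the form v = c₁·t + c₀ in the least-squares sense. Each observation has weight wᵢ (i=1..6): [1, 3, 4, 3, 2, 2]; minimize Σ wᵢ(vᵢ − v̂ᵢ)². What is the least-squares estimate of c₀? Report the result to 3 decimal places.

c₀ = 0.139

Normal-equation sums: Σwᵢ·t·t = 268, Σwᵢ·t = 18, Σwᵢ·1 = 15.
Moment sums: Σwᵢ·t·v = 299, Σwᵢ·v = 22.
XᵀWX·[c₁, c₀]ᵀ = XᵀWv becomes [[268, 18]; [18, 15]]·[c₁, c₀]ᵀ = [299, 22]ᵀ.
det = 268·15 − 18² = 3696.
c₁ = (299·15 − 18·22)/3696 = 1363/1232; c₀ = (268·22 − 18·299)/3696 = 257/1848.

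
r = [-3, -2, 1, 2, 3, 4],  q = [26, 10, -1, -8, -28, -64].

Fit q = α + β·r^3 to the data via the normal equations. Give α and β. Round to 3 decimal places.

Forming XᵀX = [[6, 65]; [65, 5683]] and Xᵀq = [-65, -5699]ᵀ gives XᵀX·[α, β]ᵀ = Xᵀq.
Determinant 6·5683 − 65² = 29873.
α = ((-65)·5683 − 65·(-5699))/29873 = 1040/29873; β = (6·(-5699) − 65·(-65))/29873 = -29969/29873.

α = 0.035, β = -1.003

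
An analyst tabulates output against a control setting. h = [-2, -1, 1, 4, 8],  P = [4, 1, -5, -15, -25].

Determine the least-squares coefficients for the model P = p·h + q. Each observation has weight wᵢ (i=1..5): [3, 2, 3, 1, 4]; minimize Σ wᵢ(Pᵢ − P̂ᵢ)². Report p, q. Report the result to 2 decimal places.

Setting ∂/∂p … = 0 gives: 289·p + 31·q = -901;  31·p + 13·q = -116.
Determinant 289·13 − 31² = 2796.
p = ((-901)·13 − 31·(-116))/2796 = -8117/2796; q = (289·(-116) − 31·(-901))/2796 = -5593/2796.

p = -2.90, q = -2.00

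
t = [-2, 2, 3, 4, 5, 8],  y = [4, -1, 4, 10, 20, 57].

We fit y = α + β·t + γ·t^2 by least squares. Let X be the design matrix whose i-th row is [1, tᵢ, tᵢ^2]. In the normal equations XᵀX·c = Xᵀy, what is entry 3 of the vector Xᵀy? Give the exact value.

4356

Entry 3 ↔ basis t^2, so (Xᵀy)_{3} = Σᵢ (t^2)·yᵢ = (4)·(4) + (4)·(-1) + (9)·(4) + (16)·(10) + (25)·(20) + (64)·(57) = 4356.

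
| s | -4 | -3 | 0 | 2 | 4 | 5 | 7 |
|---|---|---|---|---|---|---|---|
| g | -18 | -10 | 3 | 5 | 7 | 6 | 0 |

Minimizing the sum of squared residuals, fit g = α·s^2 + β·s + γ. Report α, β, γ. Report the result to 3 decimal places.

MᵀM·[α, β, γ]ᵀ = Mᵀg reads: 3635·α + 449·β + 119·γ = -96;  449·α + 119·β + 11·γ = 170;  119·α + 11·β + 7·γ = -7.
Solving the 3×3 system (Gaussian elimination) gives α = -157789/333618, β = 1000111/333618, γ = 129532/55603.

α = -0.473, β = 2.998, γ = 2.330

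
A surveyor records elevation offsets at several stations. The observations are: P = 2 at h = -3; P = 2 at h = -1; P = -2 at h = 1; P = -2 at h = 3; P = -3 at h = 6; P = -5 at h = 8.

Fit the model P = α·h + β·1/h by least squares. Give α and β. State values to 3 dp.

α = -0.547, β = -1.403

The normal system MᵀM·[α, β]ᵀ = MᵀP is [[120, 6]; [6, 145/64]]·[α, β]ᵀ = [-74, -155/24]ᵀ.
det = 120·(145/64) − 6² = 1887/8.
α = ((-74)·(145/64) − 6·(-155/24))/(1887/8) = -1375/2516; β = (120·(-155/24) − 6·(-74))/(1887/8) = -2648/1887.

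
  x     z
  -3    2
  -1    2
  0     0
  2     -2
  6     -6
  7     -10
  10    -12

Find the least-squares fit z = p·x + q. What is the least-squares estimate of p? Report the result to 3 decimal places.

The normal equations are: 199·p + 21·q = -238;  21·p + 7·q = -26.
Determinant 199·7 − 21² = 952.
p = ((-238)·7 − 21·(-26))/952 = -20/17; q = (199·(-26) − 21·(-238))/952 = -22/119.

p = -1.176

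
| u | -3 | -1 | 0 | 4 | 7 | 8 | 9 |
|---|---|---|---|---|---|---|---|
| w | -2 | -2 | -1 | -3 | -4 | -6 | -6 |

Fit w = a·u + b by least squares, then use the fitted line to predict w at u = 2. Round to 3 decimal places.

From the data, Σu·u = 220, Σu = 24, Σ1 = 7.
And Σu·w = -134, Σw = -24.
Normal equations: [[220, 24]; [24, 7]]·[a, b]ᵀ = [-134, -24]ᵀ.
Determinant 220·7 − 24² = 964.
a = ((-134)·7 − 24·(-24))/964 = -181/482; b = (220·(-24) − 24·(-134))/964 = -516/241.
At u = 2: ŵ = (-181/482)·(2) + (-516/241)·(1) = -697/241.

ŵ = -2.892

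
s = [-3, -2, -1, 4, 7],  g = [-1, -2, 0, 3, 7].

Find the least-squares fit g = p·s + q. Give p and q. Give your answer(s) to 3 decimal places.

p = 0.824, q = 0.576

Setting ∂/∂p … = 0 gives: 79·p + 5·q = 68;  5·p + 5·q = 7.
Eliminating q: 5·(row 1) − 5·(row 2) gives 370·p = 5·68 − 5·7 = 305, so p = 61/74.
Then q = (7 − 5·(61/74))/5 = 213/370.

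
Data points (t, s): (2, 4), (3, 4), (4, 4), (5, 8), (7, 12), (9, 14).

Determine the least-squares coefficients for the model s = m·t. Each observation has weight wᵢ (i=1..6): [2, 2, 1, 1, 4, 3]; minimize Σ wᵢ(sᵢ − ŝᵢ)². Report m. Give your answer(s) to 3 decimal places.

From the data, Σwᵢ·t·t = 506.
And Σwᵢ·t·s = 810.
Normal equations: [[506]]·[m]ᵀ = [810]ᵀ.
m = 810/506 = 1.60079.

m = 1.601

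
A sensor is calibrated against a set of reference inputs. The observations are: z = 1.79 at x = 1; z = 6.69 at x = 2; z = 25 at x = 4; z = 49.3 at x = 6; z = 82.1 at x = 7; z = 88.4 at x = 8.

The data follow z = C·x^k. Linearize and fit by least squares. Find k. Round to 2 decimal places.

k = 1.90

With ln zᵢ as the transformed response and ln xᵢ as the regressor:
Over the data: Σln x = 7.8966, Σ(ln x)² = 13.7233, Σln z = 18.4894, Σln x·ln z = 30.6611.
Normal system: [[13.7233, 7.8966]; [7.8966, 6]]·[k, ln C]ᵀ = [30.6611, 18.4894]ᵀ.
Solving (det = 19.9843): k = 1.89968, ln C = 0.58142.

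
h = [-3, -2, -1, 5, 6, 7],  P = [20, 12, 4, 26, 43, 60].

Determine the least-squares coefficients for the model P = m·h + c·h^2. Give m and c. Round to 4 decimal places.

Setting ∂/∂m … = 0 gives: 124·m + 648·c = 720;  648·m + 4420·c = 5370.
(Σh·h = 124, Σh·h^2 = 648, Σh^2·h^2 = 4420, Σh·P = 720, Σh^2·P = 5370.)
Determinant 124·4420 − 648² = 128176.
m = (720·4420 − 648·5370)/128176 = -18585/8011; c = (124·5370 − 648·720)/128176 = 24915/16022.

m = -2.3199, c = 1.5550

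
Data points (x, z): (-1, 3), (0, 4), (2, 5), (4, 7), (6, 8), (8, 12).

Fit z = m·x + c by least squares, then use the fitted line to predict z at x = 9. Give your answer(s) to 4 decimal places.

Normal-equation sums: Σx·x = 121, Σx = 19, Σ1 = 6.
Moment sums: Σx·z = 179, Σz = 39.
Δ = 121·6 − 19² = 365.
m = (179·6 − 19·39)/365 = 333/365; c = (121·39 − 19·179)/365 = 1318/365.
At x = 9: ẑ = (333/365)·(9) + (1318/365)·(1) = 863/73.

ẑ = 11.8219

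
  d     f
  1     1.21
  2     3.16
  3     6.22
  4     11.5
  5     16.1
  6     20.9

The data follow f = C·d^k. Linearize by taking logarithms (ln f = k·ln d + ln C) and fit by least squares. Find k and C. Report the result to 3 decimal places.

k = 1.629, C = 1.126

Let Y = ln f. Fitting Y = k·ln d + ln C by least squares:
XᵀX = [[9.4099, 6.5793]; [6.5793, 6]], rhs = [16.1102, 11.4299]ᵀ  (here Σln d = 6.5793, Σ(ln d)² = 9.4099, Σln f = 11.4299, Σln d·ln f = 16.1102).
Solving (det = 13.1729): k = 1.62918, ln C = 0.11852, so C = exp(0.11852) = 1.12582.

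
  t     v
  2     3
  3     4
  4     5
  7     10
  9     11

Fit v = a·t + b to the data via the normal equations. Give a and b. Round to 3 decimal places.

a = 1.235, b = 0.424

Setting ∂/∂a … = 0 gives: 159·a + 25·b = 207;  25·a + 5·b = 33.
Eliminating b: 5·(row 1) − 25·(row 2) gives 170·a = 5·207 − 25·33 = 210, so a = 21/17.
Then b = (33 − 25·(21/17))/5 = 36/85.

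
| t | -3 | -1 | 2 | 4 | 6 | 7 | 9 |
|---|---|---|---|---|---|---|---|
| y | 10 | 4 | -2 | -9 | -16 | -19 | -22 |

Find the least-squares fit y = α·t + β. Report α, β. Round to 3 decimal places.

Sums needed: Σt·t = 196, Σt = 24, Σ1 = 7.
For Mᵀy: Σt·y = -501, Σy = -54.
Normal equations: [[196, 24]; [24, 7]]·[α, β]ᵀ = [-501, -54]ᵀ.
Δ = 196·7 − 24² = 796.
α = ((-501)·7 − 24·(-54))/796 = -2211/796; β = (196·(-54) − 24·(-501))/796 = 360/199.

α = -2.778, β = 1.809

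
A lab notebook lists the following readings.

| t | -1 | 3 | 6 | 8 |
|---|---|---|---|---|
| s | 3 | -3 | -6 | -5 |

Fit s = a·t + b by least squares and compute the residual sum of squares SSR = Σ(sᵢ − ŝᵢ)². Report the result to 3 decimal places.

Compute the Gram sums: Σt·t = 110, Σt = 16, Σ1 = 4.
Right-hand side: Σt·s = -88, Σs = -11.
det = 110·4 − 16² = 184.
a = ((-88)·4 − 16·(-11))/184 = -22/23; b = (110·(-11) − 16·(-88))/184 = 99/92.
Residuals: 89/92, -111/92, -123/92, 145/92; SSR = 613/92.

SSR = 6.663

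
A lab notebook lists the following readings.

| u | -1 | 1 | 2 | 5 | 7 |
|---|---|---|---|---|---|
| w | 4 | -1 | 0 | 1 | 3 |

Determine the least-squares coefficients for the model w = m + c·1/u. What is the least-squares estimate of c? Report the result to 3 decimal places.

c = -2.560

With design matrix M, MᵀM = [[5, 59/70]; [59/70, 11321/4900]] and Mᵀw = [7, -153/35]ᵀ.
det = 5·(11321/4900) − (59/70)² = 13281/1225.
m = (7·(11321/4900) − (59/70)·(-153/35))/(13281/1225) = 97301/53124; c = (5·(-153/35) − (59/70)·7)/(13281/1225) = -68005/26562.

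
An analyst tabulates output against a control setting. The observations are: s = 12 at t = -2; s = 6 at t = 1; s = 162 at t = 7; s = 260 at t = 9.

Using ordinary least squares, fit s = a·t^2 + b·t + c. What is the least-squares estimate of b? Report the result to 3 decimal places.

Sums needed: Σt^2·t^2 = 8979, Σt^2·t = 1065, Σt^2 = 135, Σt·t = 135, Σt = 15, Σ1 = 4.
Moment sums: Σt^2·s = 29052, Σt·s = 3456, Σs = 440.
AᵀA·[a, b, c]ᵀ = Aᵀs becomes [[8979, 1065, 135]; [1065, 135, 15]; [135, 15, 4]]·[a, b, c]ᵀ = [29052, 3456, 440]ᵀ.
Solving the 3×3 system (Gaussian elimination) gives a = 2429/802, b = 5791/4010, c = 949/401.

b = 1.444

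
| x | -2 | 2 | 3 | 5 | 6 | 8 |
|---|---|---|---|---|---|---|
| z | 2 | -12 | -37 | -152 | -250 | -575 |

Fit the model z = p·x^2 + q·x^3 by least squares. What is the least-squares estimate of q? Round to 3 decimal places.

Sums needed: Σx^2·x^2 = 6130, Σx^2·x^3 = 43912, Σx^3·x^3 = 325282.
Moment sums: Σx^2·z = -49973, Σx^3·z = -368511.
MᵀM·[p, q]ᵀ = Mᵀz becomes [[6130, 43912]; [43912, 325282]]·[p, q]ᵀ = [-49973, -368511]ᵀ.
Eliminating q: 325282·(row 1) − 43912·(row 2) gives 65714916·p = 325282·(-49973) − 43912·(-368511) = -73262354, so p = -36631177/32857458.
Then q = ((-368511) − 43912·(-36631177/32857458))/325282 = -32279027/32857458.

q = -0.982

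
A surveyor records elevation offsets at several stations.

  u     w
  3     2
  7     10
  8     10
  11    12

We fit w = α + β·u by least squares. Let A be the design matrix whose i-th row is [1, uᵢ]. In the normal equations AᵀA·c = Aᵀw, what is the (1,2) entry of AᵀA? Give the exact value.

Row 1 ↔ basis 1, column 2 ↔ basis u, so (AᵀA)_{1,2} = Σᵢ u = (1)·(3) + (1)·(7) + (1)·(8) + (1)·(11) = 29.

29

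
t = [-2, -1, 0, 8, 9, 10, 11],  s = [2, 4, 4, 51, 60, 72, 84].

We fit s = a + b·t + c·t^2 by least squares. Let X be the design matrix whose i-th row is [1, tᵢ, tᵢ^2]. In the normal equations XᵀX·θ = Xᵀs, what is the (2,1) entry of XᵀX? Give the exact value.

35

Row 2 ↔ basis t, column 1 ↔ basis 1, so (XᵀX)_{2,1} = Σᵢ t = (-2)·(1) + (-1)·(1) + (0)·(1) + (8)·(1) + (9)·(1) + (10)·(1) + (11)·(1) = 35.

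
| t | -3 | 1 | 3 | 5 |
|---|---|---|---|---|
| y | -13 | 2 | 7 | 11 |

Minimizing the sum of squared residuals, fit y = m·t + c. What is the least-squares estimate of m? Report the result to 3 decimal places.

Compute the Gram sums: Σt·t = 44, Σt = 6, Σ1 = 4.
And Σt·y = 117, Σy = 7.
AᵀA·[m, c]ᵀ = Aᵀy becomes [[44, 6]; [6, 4]]·[m, c]ᵀ = [117, 7]ᵀ.
Δ = 44·4 − 6² = 140.
m = (117·4 − 6·7)/140 = 213/70; c = (44·7 − 6·117)/140 = -197/70.

m = 3.043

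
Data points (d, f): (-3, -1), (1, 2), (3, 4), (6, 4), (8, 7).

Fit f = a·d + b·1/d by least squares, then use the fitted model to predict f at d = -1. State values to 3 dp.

f̂ = -1.843

With design matrix X, XᵀX = [[119, 5]; [5, 81/64]] and Xᵀf = [97, 125/24]ᵀ.
Eliminating b: (81/64)·(row 1) − 5·(row 2) gives (8039/64)·a = (81/64)·97 − 5·(125/24) = 18571/192, so a = 18571/24117.
Then b = ((125/24) − 5·(18571/24117))/(81/64) = 25880/24117.
At d = -1: f̂ = (18571/24117)·(-1) + (25880/24117)·(-1) = -14817/8039.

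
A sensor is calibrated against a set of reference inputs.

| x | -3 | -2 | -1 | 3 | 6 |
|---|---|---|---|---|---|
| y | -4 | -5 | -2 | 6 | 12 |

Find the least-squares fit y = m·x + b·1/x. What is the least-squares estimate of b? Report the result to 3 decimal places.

b = 0.160

AᵀA·[m, b]ᵀ = Aᵀy reads: 59·m + 5·b = 114;  5·m + (3/2)·b = 59/6.
Eliminating b: (3/2)·(row 1) − 5·(row 2) gives (127/2)·m = (3/2)·114 − 5·(59/6) = 731/6, so m = 731/381.
Then b = ((59/6) − 5·(731/381))/(3/2) = 61/381.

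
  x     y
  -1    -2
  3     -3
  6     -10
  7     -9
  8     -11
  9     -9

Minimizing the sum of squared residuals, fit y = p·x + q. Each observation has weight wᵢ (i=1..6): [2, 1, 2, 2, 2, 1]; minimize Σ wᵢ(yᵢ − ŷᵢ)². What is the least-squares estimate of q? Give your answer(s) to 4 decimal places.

The normal system AᵀWA·[p, q]ᵀ = AᵀWy is [[390, 52]; [52, 10]]·[p, q]ᵀ = [-508, -76]ᵀ.
Eliminating q: 10·(row 1) − 52·(row 2) gives 1196·p = 10·(-508) − 52·(-76) = -1128, so p = -282/299.
Then q = ((-76) − 52·(-282/299))/10 = -62/23.

q = -2.6957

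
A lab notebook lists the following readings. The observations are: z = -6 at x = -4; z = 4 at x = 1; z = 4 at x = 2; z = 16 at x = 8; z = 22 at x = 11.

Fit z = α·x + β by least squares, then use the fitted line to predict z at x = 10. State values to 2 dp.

ẑ = 19.88

Compute the Gram sums: Σx·x = 206, Σx = 18, Σ1 = 5.
For Mᵀz: Σx·z = 406, Σz = 40.
MᵀM·[α, β]ᵀ = Mᵀz becomes [[206, 18]; [18, 5]]·[α, β]ᵀ = [406, 40]ᵀ.
Determinant 206·5 − 18² = 706.
α = (406·5 − 18·40)/706 = 655/353; β = (206·40 − 18·406)/706 = 466/353.
At x = 10: ẑ = (655/353)·(10) + (466/353)·(1) = 7016/353.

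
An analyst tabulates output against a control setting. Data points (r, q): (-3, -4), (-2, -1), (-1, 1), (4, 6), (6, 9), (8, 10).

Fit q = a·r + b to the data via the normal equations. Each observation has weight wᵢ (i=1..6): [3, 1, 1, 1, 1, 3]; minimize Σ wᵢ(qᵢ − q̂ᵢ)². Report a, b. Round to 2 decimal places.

a = 1.24, b = 0.57

From the data, Σwᵢ·r·r = 276, Σwᵢ·r = 22, Σwᵢ·1 = 10.
Right-hand side: Σwᵢ·r·q = 355, Σwᵢ·q = 33.
Eliminating b: 10·(row 1) − 22·(row 2) gives 2276·a = 10·355 − 22·33 = 2824, so a = 706/569.
Then b = (33 − 22·(706/569))/10 = 649/1138.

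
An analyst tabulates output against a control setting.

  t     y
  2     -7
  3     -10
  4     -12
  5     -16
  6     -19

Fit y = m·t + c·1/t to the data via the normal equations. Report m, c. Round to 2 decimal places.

The normal equations are: 90·m + 5·c = -286;  5·m + (1769/3600)·c = -81/5.
Determinant 90·(1769/3600) − 5² = 769/40.
m = ((-286)·(1769/3600) − 5·(-81/5))/(769/40) = -107167/34605; c = (90·(-81/5) − 5·(-286))/(769/40) = -1120/769.

m = -3.10, c = -1.46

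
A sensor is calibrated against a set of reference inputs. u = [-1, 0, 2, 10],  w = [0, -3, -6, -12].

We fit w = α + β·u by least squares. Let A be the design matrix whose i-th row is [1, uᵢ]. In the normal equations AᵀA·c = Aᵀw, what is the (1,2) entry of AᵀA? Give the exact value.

11

Row 1 ↔ basis 1, column 2 ↔ basis u, so (AᵀA)_{1,2} = Σᵢ u = (1)·(-1) + (1)·(0) + (1)·(2) + (1)·(10) = 11.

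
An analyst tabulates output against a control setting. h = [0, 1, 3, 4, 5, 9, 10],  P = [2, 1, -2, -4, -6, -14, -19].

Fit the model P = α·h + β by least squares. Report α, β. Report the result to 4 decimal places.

α = -2.0417, β = 3.3333

From the data, Σh·h = 232, Σh = 32, Σ1 = 7.
Right-hand side: Σh·P = -367, ΣP = -42.
AᵀA·[α, β]ᵀ = AᵀP becomes [[232, 32]; [32, 7]]·[α, β]ᵀ = [-367, -42]ᵀ.
det = 232·7 − 32² = 600.
α = ((-367)·7 − 32·(-42))/600 = -49/24; β = (232·(-42) − 32·(-367))/600 = 10/3.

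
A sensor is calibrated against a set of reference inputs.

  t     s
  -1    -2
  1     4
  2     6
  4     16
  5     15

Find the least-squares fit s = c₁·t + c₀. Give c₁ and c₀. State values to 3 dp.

AᵀA·[c₁, c₀]ᵀ = Aᵀs reads: 47·c₁ + 11·c₀ = 157;  11·c₁ + 5·c₀ = 39.
(Σt·t = 47, Σt = 11, Σ1 = 5, Σt·s = 157, Σs = 39.)
Determinant 47·5 − 11² = 114.
c₁ = (157·5 − 11·39)/114 = 178/57; c₀ = (47·39 − 11·157)/114 = 53/57.

c₁ = 3.123, c₀ = 0.930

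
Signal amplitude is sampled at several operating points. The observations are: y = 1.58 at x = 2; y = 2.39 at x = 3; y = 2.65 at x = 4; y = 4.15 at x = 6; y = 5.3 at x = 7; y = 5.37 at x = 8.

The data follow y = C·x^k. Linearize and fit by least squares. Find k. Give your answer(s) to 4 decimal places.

Linearized form: ln y = k·ln x + ln C. From the 6 transformed points,
AᵀA = [[14.9303, 8.9952]; [8.9952, 6]], rhs = [11.9156, 7.0749]ᵀ  (here Σln x = 8.9952, Σ(ln x)² = 14.9303, Σln y = 7.0749, Σln x·ln y = 11.9156).
Solving (det = 8.6686): k = 0.90595, ln C = -0.17904.

k = 0.9060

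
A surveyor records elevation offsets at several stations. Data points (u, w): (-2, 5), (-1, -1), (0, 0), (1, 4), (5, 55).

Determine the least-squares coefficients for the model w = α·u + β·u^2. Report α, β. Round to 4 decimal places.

α = 1.6086, β = 1.8815

Entries of MᵀM: Σu·u = 31, Σu·u^2 = 117, Σu^2·u^2 = 643.
For Mᵀw: Σu·w = 270, Σu^2·w = 1398.
So MᵀM·[α, β]ᵀ = Mᵀw: [[31, 117]; [117, 643]]·[α, β]ᵀ = [270, 1398]ᵀ.
Δ = 31·643 − 117² = 6244.
α = (270·643 − 117·1398)/6244 = 2511/1561; β = (31·1398 − 117·270)/6244 = 2937/1561.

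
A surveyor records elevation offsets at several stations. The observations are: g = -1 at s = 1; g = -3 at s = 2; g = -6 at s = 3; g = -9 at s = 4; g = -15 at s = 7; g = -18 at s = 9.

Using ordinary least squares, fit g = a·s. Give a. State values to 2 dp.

a = -2.05

The normal equations are: 160·a = -328.
(Σs·s = 160, Σs·g = -328.)
a = (-328)/160 = -2.05.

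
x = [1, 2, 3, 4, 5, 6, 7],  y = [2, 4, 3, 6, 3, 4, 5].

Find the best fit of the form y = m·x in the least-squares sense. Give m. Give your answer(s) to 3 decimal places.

MᵀM·[m]ᵀ = Mᵀy reads: 140·m = 117.
m = 117/140 = 0.835714.

m = 0.836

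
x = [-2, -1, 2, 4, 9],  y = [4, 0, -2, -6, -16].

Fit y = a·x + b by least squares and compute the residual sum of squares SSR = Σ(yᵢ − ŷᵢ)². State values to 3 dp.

Normal-equation sums: Σx·x = 106, Σx = 12, Σ1 = 5.
For Aᵀy: Σx·y = -180, Σy = -20.
det = 106·5 − 12² = 386.
a = ((-180)·5 − 12·(-20))/386 = -330/193; b = (106·(-20) − 12·(-180))/386 = 20/193.
Residuals: 92/193, -350/193, 254/193, 142/193, -138/193; SSR = 1216/193.

SSR = 6.301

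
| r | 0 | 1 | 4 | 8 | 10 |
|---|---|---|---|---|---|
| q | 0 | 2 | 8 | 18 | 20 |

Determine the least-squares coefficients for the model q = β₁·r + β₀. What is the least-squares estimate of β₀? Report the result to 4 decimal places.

Setting ∂/∂β₁ … = 0 gives: 181·β₁ + 23·β₀ = 378;  23·β₁ + 5·β₀ = 48.
Δ = 181·5 − 23² = 376.
β₁ = (378·5 − 23·48)/376 = 393/188; β₀ = (181·48 − 23·378)/376 = -3/188.

β₀ = -0.0160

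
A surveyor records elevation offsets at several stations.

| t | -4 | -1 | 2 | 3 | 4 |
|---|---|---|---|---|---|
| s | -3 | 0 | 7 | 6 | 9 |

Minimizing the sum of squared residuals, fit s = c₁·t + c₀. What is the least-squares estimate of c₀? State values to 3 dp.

Compute the Gram sums: Σt·t = 46, Σt = 4, Σ1 = 5.
And Σt·s = 80, Σs = 19.
So MᵀM·[c₁, c₀]ᵀ = Mᵀs: [[46, 4]; [4, 5]]·[c₁, c₀]ᵀ = [80, 19]ᵀ.
Δ = 46·5 − 4² = 214.
c₁ = (80·5 − 4·19)/214 = 162/107; c₀ = (46·19 − 4·80)/214 = 277/107.

c₀ = 2.589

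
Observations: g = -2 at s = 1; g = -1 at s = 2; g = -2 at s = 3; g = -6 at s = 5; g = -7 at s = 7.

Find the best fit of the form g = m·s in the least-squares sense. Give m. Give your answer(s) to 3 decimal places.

m = -1.011

Normal-equation sums: Σs·s = 88.
For Xᵀg: Σs·g = -89.
Hence m = -89 / 88 ≈ -1.01136.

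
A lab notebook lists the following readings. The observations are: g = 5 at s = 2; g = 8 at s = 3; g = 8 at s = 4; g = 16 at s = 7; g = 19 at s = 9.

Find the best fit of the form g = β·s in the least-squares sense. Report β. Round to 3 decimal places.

Normal-equation sums: Σs·s = 159.
And Σs·g = 349.
Normal equations: [[159]]·[β]ᵀ = [349]ᵀ.
Hence β = 349 / 159 ≈ 2.19497.

β = 2.195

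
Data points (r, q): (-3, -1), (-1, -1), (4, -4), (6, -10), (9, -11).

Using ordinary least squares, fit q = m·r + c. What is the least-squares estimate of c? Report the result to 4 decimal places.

Forming AᵀA = [[143, 15]; [15, 5]] and Aᵀq = [-171, -27]ᵀ gives AᵀA·[m, c]ᵀ = Aᵀq.
Eliminating c: 5·(row 1) − 15·(row 2) gives 490·m = 5·(-171) − 15·(-27) = -450, so m = -45/49.
Then c = ((-27) − 15·(-45/49))/5 = -648/245.

c = -2.6449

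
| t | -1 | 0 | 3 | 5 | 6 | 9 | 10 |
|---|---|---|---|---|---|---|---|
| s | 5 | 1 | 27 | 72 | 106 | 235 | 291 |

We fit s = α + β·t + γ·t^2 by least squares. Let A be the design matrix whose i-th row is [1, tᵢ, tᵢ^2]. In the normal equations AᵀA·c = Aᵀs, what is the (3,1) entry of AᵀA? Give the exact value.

Row 3 ↔ basis t^2, column 1 ↔ basis 1, so (AᵀA)_{3,1} = Σᵢ t^2 = (1)·(1) + (0)·(1) + (9)·(1) + (25)·(1) + (36)·(1) + (81)·(1) + (100)·(1) = 252.

252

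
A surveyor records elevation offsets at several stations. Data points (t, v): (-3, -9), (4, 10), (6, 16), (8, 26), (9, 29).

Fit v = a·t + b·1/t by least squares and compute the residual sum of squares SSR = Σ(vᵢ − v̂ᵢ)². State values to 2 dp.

SSR = 10.50

Normal-equation sums: Σt·t = 206, Σt·1/t = 5, Σ1/t·1/t = 1189/5184.
For Aᵀv: Σt·v = 632, Σ1/t·v = 527/36.
Eliminating b: (1189/5184)·(row 1) − 5·(row 2) gives (57667/2592)·a = (1189/5184)·632 − 5·(527/36) = 46501/648, so a = 186004/57667.
Then b = ((527/36) − 5·(186004/57667))/(1189/5184) = -374256/57667.
Residuals: -85743/57667, -73782/57667, -130976/57667, 58092/57667, 39891/57667; SSR = 605482/57667.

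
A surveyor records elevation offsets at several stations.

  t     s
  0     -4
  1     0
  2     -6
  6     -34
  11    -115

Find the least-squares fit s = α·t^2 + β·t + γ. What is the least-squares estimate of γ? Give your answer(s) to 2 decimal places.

γ = -2.54

Entries of AᵀA: Σt^2·t^2 = 15954, Σt^2·t = 1556, Σt^2 = 162, Σt·t = 162, Σt = 20, Σ1 = 5.
Moment sums: Σt^2·s = -15163, Σt·s = -1481, Σs = -159.
Normal equations: [[15954, 1556, 162]; [1556, 162, 20]; [162, 20, 5]]·[α, β, γ]ᵀ = [-15163, -1481, -159]ᵀ.
Inverting the 3×3 Gram matrix, [α, β, γ]ᵀ = [-134187/133406, 111143/133406, -169612/66703]ᵀ.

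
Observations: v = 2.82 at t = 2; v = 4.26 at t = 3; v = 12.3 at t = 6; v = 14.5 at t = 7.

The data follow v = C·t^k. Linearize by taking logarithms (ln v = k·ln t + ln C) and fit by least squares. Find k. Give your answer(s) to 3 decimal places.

Taking logs, ln v = k·ln t + ln C, so regress ln v on ln t.
AᵀA = [[8.6844, 5.5294]; [5.5294, 4]], rhs = [12.0110, 7.6698]ᵀ  (here Σln t = 5.5294, Σ(ln t)² = 8.6844, Σln v = 7.6698, Σln t·ln v = 12.0110).
Slope k = (n·Σln t·ln v − Σln t·Σln v)/(n·Σ(ln t)² − (Σln t)²) = (4·12.0110 − 5.5294·7.6698)/4.1629 = 1.35358; ln C = (Σln v − k·Σln t)/n = 0.04630.

k = 1.354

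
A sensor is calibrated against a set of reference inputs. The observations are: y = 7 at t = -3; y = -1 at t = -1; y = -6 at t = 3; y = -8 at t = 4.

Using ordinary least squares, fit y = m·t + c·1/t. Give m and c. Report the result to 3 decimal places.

m = -2.368, c = 3.222

Entries of AᵀA: Σt·t = 35, Σt·1/t = 4, Σ1/t·1/t = 185/144.
Moment sums: Σt·y = -70, Σ1/t·y = -16/3.
Δ = 35·(185/144) − 4² = 4171/144.
m = ((-70)·(185/144) − 4·(-16/3))/(4171/144) = -9878/4171; c = (35·(-16/3) − 4·(-70))/(4171/144) = 13440/4171.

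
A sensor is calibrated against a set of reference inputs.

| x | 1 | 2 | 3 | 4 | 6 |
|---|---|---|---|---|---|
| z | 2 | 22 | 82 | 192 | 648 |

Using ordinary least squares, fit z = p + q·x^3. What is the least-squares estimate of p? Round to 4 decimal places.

The normal system MᵀM·[p, q]ᵀ = Mᵀz is [[5, 316]; [316, 51546]]·[p, q]ᵀ = [946, 154648]ᵀ.
Determinant 5·51546 − 316² = 157874.
p = (946·51546 − 316·154648)/157874 = -53126/78937; q = (5·154648 − 316·946)/157874 = 237152/78937.

p = -0.6730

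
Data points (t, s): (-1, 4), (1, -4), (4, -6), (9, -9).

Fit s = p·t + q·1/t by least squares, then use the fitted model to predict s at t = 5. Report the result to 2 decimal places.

ŝ = -5.70

With design matrix X, XᵀX = [[99, 4]; [4, 2689/1296]] and Xᵀs = [-113, -21/2]ᵀ.
Δ = 99·(2689/1296) − 4² = 27275/144.
p = ((-113)·(2689/1296) − 4·(-21/2))/(27275/144) = -9977/9819; q = (99·(-21/2) − 4·(-113))/(27275/144) = -3384/1091.
At t = 5: ŝ = (-9977/9819)·(5) + (-3384/1091)·(1/5) = -279881/49095.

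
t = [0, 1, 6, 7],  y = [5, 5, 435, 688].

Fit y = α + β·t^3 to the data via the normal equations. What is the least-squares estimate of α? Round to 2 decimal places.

α = 4.04

Sums needed: Σ1 = 4, Σt^3 = 560, Σt^3·t^3 = 164306.
Right-hand side: Σy = 1133, Σt^3·y = 329949.
AᵀA·[α, β]ᵀ = Aᵀy becomes [[4, 560]; [560, 164306]]·[α, β]ᵀ = [1133, 329949]ᵀ.
Determinant 4·164306 − 560² = 343624.
α = (1133·164306 − 560·329949)/343624 = 693629/171812; β = (4·329949 − 560·1133)/343624 = 171329/85906.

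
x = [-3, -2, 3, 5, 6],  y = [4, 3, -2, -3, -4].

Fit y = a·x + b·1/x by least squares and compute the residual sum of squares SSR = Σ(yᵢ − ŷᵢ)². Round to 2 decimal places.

SSR = 2.23

The normal system MᵀM·[a, b]ᵀ = Mᵀy is [[83, 5]; [5, 27/50]]·[a, b]ᵀ = [-63, -143/30]ᵀ.
Determinant 83·(27/50) − 5² = 991/50.
a = ((-63)·(27/50) − 5·(-143/30))/(991/50) = -1528/2973; b = (83·(-143/30) − 5·(-63))/(991/50) = -12095/2973.
Residuals: 9829/8919, -123/1982, 8009/8919, 380/991, -4249/17838; SSR = 39751/17838.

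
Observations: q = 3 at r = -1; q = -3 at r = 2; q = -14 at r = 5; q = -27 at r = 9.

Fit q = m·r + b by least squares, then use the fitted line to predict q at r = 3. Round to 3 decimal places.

q̂ = -7.945

AᵀA·[m, b]ᵀ = Aᵀq reads: 111·m + 15·b = -322;  15·m + 4·b = -41.
Δ = 111·4 − 15² = 219.
m = ((-322)·4 − 15·(-41))/219 = -673/219; b = (111·(-41) − 15·(-322))/219 = 93/73.
At r = 3: q̂ = (-673/219)·(3) + (93/73)·(1) = -580/73.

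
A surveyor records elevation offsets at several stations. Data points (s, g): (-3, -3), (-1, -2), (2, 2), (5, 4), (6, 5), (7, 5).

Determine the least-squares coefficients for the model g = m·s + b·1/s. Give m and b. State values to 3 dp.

m = 0.743, b = 1.302

Entries of MᵀM: Σs·s = 124, Σs·1/s = 6, Σ1/s·1/s = 31957/22050.
Moment sums: Σs·g = 100, Σ1/s·g = 1333/210.
Determinant 124·(31957/22050) − 6² = 1584434/11025.
m = (100·(31957/22050) − 6·(1333/210))/(1584434/11025) = 1177955/1584434; b = (124·(1333/210) − 6·100)/(1584434/11025) = 1031415/792217.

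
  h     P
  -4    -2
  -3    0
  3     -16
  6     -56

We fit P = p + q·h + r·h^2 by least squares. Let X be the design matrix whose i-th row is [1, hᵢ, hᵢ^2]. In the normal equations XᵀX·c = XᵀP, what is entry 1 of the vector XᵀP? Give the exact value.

-74

Entry 1 ↔ basis 1, so (XᵀP)_{1} = Σᵢ Pᵢ = (1)·(-2) + (1)·(0) + (1)·(-16) + (1)·(-56) = -74.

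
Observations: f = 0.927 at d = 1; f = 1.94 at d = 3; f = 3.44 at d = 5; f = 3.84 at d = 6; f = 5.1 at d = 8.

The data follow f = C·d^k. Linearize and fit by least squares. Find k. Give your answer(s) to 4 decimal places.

k = 0.8237

Let Y = ln f. Fitting Y = k·ln d + ln C by least squares:
AᵀA = [[11.3317, 6.5793]; [6.5793, 5]], rhs = [8.5151, 4.7971]ᵀ  (here Σln d = 6.5793, Σ(ln d)² = 11.3317, Σln f = 4.7971, Σln d·ln f = 8.5151).
Slope k = (n·Σln d·ln f − Σln d·Σln f)/(n·Σ(ln d)² − (Σln d)²) = (5·8.5151 − 6.5793·4.7971)/13.3720 = 0.82370; ln C = (Σln f − k·Σln d)/n = -0.12445.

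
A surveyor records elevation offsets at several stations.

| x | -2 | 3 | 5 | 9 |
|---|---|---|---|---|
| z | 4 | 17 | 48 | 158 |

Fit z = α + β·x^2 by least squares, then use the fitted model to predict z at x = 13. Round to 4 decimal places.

ẑ = 332.5805

From the data, Σ1 = 4, Σx^2 = 119, Σx^2·x^2 = 7283.
Right-hand side: Σz = 227, Σx^2·z = 14167.
Normal equations: [[4, 119]; [119, 7283]]·[α, β]ᵀ = [227, 14167]ᵀ.
Δ = 4·7283 − 119² = 14971.
α = (227·7283 − 119·14167)/14971 = -32632/14971; β = (4·14167 − 119·227)/14971 = 29655/14971.
At x = 13: ẑ = (-32632/14971)·(1) + (29655/14971)·(169) = 4979063/14971.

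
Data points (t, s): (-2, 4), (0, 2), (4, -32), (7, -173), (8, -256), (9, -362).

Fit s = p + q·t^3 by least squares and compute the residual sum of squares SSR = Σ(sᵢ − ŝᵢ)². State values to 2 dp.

SSR = 10.49

From the data, Σ1 = 6, Σt^3 = 1640, Σt^3·t^3 = 915394.
For Aᵀs: Σs = -817, Σt^3·s = -456389.
AᵀA·[p, q]ᵀ = Aᵀs becomes [[6, 1640]; [1640, 915394]]·[p, q]ᵀ = [-817, -456389]ᵀ.
det = 6·915394 − 1640² = 2802764.
p = ((-817)·915394 − 1640·(-456389))/2802764 = 300531/1401382; q = (6·(-456389) − 1640·(-817))/2802764 = -699227/1401382.
Residuals: -288819/1401382, 2502233/1401382, -2511/8926, -1452378/700691, -1050099/1401382, 1067834/700691; SSR = 7350385/700691.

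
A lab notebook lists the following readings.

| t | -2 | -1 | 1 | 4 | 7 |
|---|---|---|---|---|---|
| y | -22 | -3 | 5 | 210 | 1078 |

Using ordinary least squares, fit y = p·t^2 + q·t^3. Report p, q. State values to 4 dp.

p = 1.0359, q = 2.9959

Normal-equation sums: Σt^2·t^2 = 2675, Σt^2·t^3 = 17799, Σt^3·t^3 = 121811.
Right-hand side: Σt^2·y = 56096, Σt^3·y = 383378.
Normal equations: [[2675, 17799]; [17799, 121811]]·[p, q]ᵀ = [56096, 383378]ᵀ.
det = 2675·121811 − 17799² = 9040024.
p = (56096·121811 − 17799·383378)/9040024 = 4682417/4520012; q = (2675·383378 − 17799·56096)/9040024 = 13541723/4520012.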